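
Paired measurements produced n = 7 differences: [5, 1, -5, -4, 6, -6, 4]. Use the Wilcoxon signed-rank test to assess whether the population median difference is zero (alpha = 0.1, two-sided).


Step 1: Drop any zero differences (none here) and take |d_i|.
|d| = [5, 1, 5, 4, 6, 6, 4]
Step 2: Midrank |d_i| (ties get averaged ranks).
ranks: |5|->4.5, |1|->1, |5|->4.5, |4|->2.5, |6|->6.5, |6|->6.5, |4|->2.5
Step 3: Attach original signs; sum ranks with positive sign and with negative sign.
W+ = 4.5 + 1 + 6.5 + 2.5 = 14.5
W- = 4.5 + 2.5 + 6.5 = 13.5
(Check: W+ + W- = 28 should equal n(n+1)/2 = 28.)
Step 4: Test statistic W = min(W+, W-) = 13.5.
Step 5: Ties in |d|, so use the tie-corrected normal approximation.
        E[W] = n(n+1)/4 = 7*8/4 = 14.
        Tie groups: |d|=4 (t=2), |d|=5 (t=2), |d|=6 (t=2); sum(t^3 - t) = 18.
        Var[W] = n(n+1)(2n+1)/24 - sum(t^3-t)/48 = 840/24 - 18/48 = 34.625.
        z = (W - E[W]) / sqrt(Var[W]) = (13.5 - 14) / 5.8843 = -0.0850.
        Two-sided p = 2*Phi(z) = 0.932284.
Step 6: alpha = 0.1. fail to reject H0.

W+ = 14.5, W- = 13.5, W = min = 13.5, p = 0.932284, fail to reject H0.


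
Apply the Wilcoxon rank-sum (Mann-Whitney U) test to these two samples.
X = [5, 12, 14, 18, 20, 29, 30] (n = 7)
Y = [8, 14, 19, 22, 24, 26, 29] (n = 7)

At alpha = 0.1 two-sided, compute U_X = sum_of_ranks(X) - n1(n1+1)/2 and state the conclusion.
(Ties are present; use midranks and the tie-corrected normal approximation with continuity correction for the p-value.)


Step 1: Combine and sort all 14 observations; assign midranks.
sorted (value, group): (5,X), (8,Y), (12,X), (14,X), (14,Y), (18,X), (19,Y), (20,X), (22,Y), (24,Y), (26,Y), (29,X), (29,Y), (30,X)
ranks: 5->1, 8->2, 12->3, 14->4.5, 14->4.5, 18->6, 19->7, 20->8, 22->9, 24->10, 26->11, 29->12.5, 29->12.5, 30->14
Step 2: Rank sum for X: R1 = 1 + 3 + 4.5 + 6 + 8 + 12.5 + 14 = 49.
Step 3: U_X = R1 - n1(n1+1)/2 = 49 - 7*8/2 = 49 - 28 = 21.
       U_Y = n1*n2 - U_X = 49 - 21 = 28.
Step 4: Ties are present, so use the tie-corrected normal approximation (with continuity correction) for the p-value.
Step 5: p-value = 0.700852; compare to alpha = 0.1. fail to reject H0.

U_X = 21, p = 0.700852, fail to reject H0 at alpha = 0.1.


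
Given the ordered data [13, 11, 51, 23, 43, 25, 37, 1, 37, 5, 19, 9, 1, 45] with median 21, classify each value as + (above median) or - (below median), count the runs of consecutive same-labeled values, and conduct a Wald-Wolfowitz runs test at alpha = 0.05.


Step 1: Compute median = 21; label A = above, B = below.
Labels in order: BBAAAAABABBBBA  (n_A = 7, n_B = 7)
Step 2: Count runs R = 6.
Step 3: Under H0 (random ordering), E[R] = 2*n_A*n_B/(n_A+n_B) + 1 = 2*7*7/14 + 1 = 8.0000.
        Var[R] = 2*n_A*n_B*(2*n_A*n_B - n_A - n_B) / ((n_A+n_B)^2 * (n_A+n_B-1)) = 8232/2548 = 3.2308.
        SD[R] = 1.7974.
Step 4: Continuity-corrected z = (R + 0.5 - E[R]) / SD[R] = (6 + 0.5 - 8.0000) / 1.7974 = -0.8345.
Step 5: Two-sided p-value via normal approximation = 2*(1 - Phi(|z|)) = 0.403986.
Step 6: alpha = 0.05. fail to reject H0.

R = 6, z = -0.8345, p = 0.403986, fail to reject H0.


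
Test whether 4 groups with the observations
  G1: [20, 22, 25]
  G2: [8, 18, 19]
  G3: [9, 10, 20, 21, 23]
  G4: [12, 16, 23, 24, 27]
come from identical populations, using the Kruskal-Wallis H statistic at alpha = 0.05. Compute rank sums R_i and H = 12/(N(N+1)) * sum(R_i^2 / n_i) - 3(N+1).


Step 1: Combine all N = 16 observations and assign midranks.
sorted (value, group, rank): (8,G2,1), (9,G3,2), (10,G3,3), (12,G4,4), (16,G4,5), (18,G2,6), (19,G2,7), (20,G1,8.5), (20,G3,8.5), (21,G3,10), (22,G1,11), (23,G3,12.5), (23,G4,12.5), (24,G4,14), (25,G1,15), (27,G4,16)
Step 2: Sum ranks within each group.
R_1 = 34.5 (n_1 = 3)
R_2 = 14 (n_2 = 3)
R_3 = 36 (n_3 = 5)
R_4 = 51.5 (n_4 = 5)
Step 3: H = 12/(N(N+1)) * sum(R_i^2/n_i) - 3(N+1)
     = 12/(16*17) * (34.5^2/3 + 14^2/3 + 36^2/5 + 51.5^2/5) - 3*17
     = 0.044118 * 1251.73 - 51
     = 4.223529.
Step 4: Ties present; correction factor C = 1 - 12/(16^3 - 16) = 0.997059. Corrected H = 4.223529 / 0.997059 = 4.235988.
Step 5: Under H0, H ~ chi^2(3); p-value = 0.237083.
Step 6: alpha = 0.05. fail to reject H0.

H = 4.2360, df = 3, p = 0.237083, fail to reject H0.


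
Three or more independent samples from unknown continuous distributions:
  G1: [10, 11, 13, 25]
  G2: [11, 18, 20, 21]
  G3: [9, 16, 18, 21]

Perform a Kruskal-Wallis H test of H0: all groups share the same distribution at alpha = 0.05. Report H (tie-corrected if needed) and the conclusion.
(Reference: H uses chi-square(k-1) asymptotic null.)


Step 1: Combine all N = 12 observations and assign midranks.
sorted (value, group, rank): (9,G3,1), (10,G1,2), (11,G1,3.5), (11,G2,3.5), (13,G1,5), (16,G3,6), (18,G2,7.5), (18,G3,7.5), (20,G2,9), (21,G2,10.5), (21,G3,10.5), (25,G1,12)
Step 2: Sum ranks within each group.
R_1 = 22.5 (n_1 = 4)
R_2 = 30.5 (n_2 = 4)
R_3 = 25 (n_3 = 4)
Step 3: H = 12/(N(N+1)) * sum(R_i^2/n_i) - 3(N+1)
     = 12/(12*13) * (22.5^2/4 + 30.5^2/4 + 25^2/4) - 3*13
     = 0.076923 * 515.375 - 39
     = 0.644231.
Step 4: Ties present; correction factor C = 1 - 18/(12^3 - 12) = 0.989510. Corrected H = 0.644231 / 0.989510 = 0.651060.
Step 5: Under H0, H ~ chi^2(2); p-value = 0.722144.
Step 6: alpha = 0.05. fail to reject H0.

H = 0.6511, df = 2, p = 0.722144, fail to reject H0.


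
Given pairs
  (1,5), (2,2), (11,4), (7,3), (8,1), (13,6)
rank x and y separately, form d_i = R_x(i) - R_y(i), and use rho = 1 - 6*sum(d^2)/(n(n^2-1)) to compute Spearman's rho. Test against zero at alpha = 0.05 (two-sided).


Step 1: Rank x and y separately (midranks; no ties here).
rank(x): 1->1, 2->2, 11->5, 7->3, 8->4, 13->6
rank(y): 5->5, 2->2, 4->4, 3->3, 1->1, 6->6
Step 2: d_i = R_x(i) - R_y(i); compute d_i^2.
  (1-5)^2=16, (2-2)^2=0, (5-4)^2=1, (3-3)^2=0, (4-1)^2=9, (6-6)^2=0
sum(d^2) = 26.
Step 3: rho = 1 - 6*26 / (6*(6^2 - 1)) = 1 - 156/210 = 0.257143.
Step 4: Under H0, t = rho * sqrt((n-2)/(1-rho^2)) = 0.5322 ~ t(4).
Step 5: Two-sided p-value from the t-distribution with 4 df = 0.622787.
Step 6: alpha = 0.05. fail to reject H0.

rho = 0.2571, p = 0.622787, fail to reject H0 at alpha = 0.05.


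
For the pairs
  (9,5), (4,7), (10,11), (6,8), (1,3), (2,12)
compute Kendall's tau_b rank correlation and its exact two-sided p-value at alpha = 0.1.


Step 1: Enumerate the 15 unordered pairs (i,j) with i<j and classify each by sign(x_j-x_i) * sign(y_j-y_i).
  (1,2):dx=-5,dy=+2->D; (1,3):dx=+1,dy=+6->C; (1,4):dx=-3,dy=+3->D; (1,5):dx=-8,dy=-2->C
  (1,6):dx=-7,dy=+7->D; (2,3):dx=+6,dy=+4->C; (2,4):dx=+2,dy=+1->C; (2,5):dx=-3,dy=-4->C
  (2,6):dx=-2,dy=+5->D; (3,4):dx=-4,dy=-3->C; (3,5):dx=-9,dy=-8->C; (3,6):dx=-8,dy=+1->D
  (4,5):dx=-5,dy=-5->C; (4,6):dx=-4,dy=+4->D; (5,6):dx=+1,dy=+9->C
Step 2: C = 9, D = 6, total pairs = 15.
Step 3: tau = (C - D)/(n(n-1)/2) = (9 - 6)/15 = 0.200000.
Step 4: Exact two-sided p-value (enumerate n! = 720 permutations of y under H0): p = 0.719444.
Step 5: alpha = 0.1. fail to reject H0.

tau_b = 0.2000 (C=9, D=6), p = 0.719444, fail to reject H0.


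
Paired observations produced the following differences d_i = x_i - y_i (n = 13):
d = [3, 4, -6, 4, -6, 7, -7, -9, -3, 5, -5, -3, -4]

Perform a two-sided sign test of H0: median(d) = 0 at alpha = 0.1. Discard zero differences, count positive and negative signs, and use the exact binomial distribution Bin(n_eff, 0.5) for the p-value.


Step 1: Discard zero differences. Original n = 13; n_eff = number of nonzero differences = 13.
Nonzero differences (with sign): +3, +4, -6, +4, -6, +7, -7, -9, -3, +5, -5, -3, -4
Step 2: Count signs: positive = 5, negative = 8.
Step 3: Under H0: P(positive) = 0.5, so the number of positives S ~ Bin(13, 0.5).
Step 4: Two-sided exact p-value = sum of Bin(13,0.5) probabilities at or below the observed probability = 0.581055.
Step 5: alpha = 0.1. fail to reject H0.

n_eff = 13, pos = 5, neg = 8, p = 0.581055, fail to reject H0.


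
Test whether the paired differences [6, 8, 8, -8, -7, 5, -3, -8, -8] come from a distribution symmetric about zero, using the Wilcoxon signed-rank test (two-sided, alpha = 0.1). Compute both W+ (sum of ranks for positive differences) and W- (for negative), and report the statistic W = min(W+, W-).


Step 1: Drop any zero differences (none here) and take |d_i|.
|d| = [6, 8, 8, 8, 7, 5, 3, 8, 8]
Step 2: Midrank |d_i| (ties get averaged ranks).
ranks: |6|->3, |8|->7, |8|->7, |8|->7, |7|->4, |5|->2, |3|->1, |8|->7, |8|->7
Step 3: Attach original signs; sum ranks with positive sign and with negative sign.
W+ = 3 + 7 + 7 + 2 = 19
W- = 7 + 4 + 1 + 7 + 7 = 26
(Check: W+ + W- = 45 should equal n(n+1)/2 = 45.)
Step 4: Test statistic W = min(W+, W-) = 19.
Step 5: Ties in |d|, so use the tie-corrected normal approximation.
        E[W] = n(n+1)/4 = 9*10/4 = 22.5.
        Tie groups: |d|=8 (t=5); sum(t^3 - t) = 120.
        Var[W] = n(n+1)(2n+1)/24 - sum(t^3-t)/48 = 1710/24 - 120/48 = 68.75.
        z = (W - E[W]) / sqrt(Var[W]) = (19 - 22.5) / 8.2916 = -0.4221.
        Two-sided p = 2*Phi(z) = 0.672940.
Step 6: alpha = 0.1. fail to reject H0.

W+ = 19, W- = 26, W = min = 19, p = 0.672940, fail to reject H0.


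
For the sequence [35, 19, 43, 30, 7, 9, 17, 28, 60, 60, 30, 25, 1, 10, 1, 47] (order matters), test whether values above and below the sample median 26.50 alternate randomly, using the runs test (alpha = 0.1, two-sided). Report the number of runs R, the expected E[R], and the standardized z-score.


Step 1: Compute median = 26.50; label A = above, B = below.
Labels in order: ABAABBBAAAABBBBA  (n_A = 8, n_B = 8)
Step 2: Count runs R = 7.
Step 3: Under H0 (random ordering), E[R] = 2*n_A*n_B/(n_A+n_B) + 1 = 2*8*8/16 + 1 = 9.0000.
        Var[R] = 2*n_A*n_B*(2*n_A*n_B - n_A - n_B) / ((n_A+n_B)^2 * (n_A+n_B-1)) = 14336/3840 = 3.7333.
        SD[R] = 1.9322.
Step 4: Continuity-corrected z = (R + 0.5 - E[R]) / SD[R] = (7 + 0.5 - 9.0000) / 1.9322 = -0.7763.
Step 5: Two-sided p-value via normal approximation = 2*(1 - Phi(|z|)) = 0.437558.
Step 6: alpha = 0.1. fail to reject H0.

R = 7, z = -0.7763, p = 0.437558, fail to reject H0.


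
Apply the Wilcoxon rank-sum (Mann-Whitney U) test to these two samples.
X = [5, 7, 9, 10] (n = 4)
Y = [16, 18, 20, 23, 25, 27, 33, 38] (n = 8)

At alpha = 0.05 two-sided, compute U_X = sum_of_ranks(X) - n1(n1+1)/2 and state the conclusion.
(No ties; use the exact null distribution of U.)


Step 1: Combine and sort all 12 observations; assign midranks.
sorted (value, group): (5,X), (7,X), (9,X), (10,X), (16,Y), (18,Y), (20,Y), (23,Y), (25,Y), (27,Y), (33,Y), (38,Y)
ranks: 5->1, 7->2, 9->3, 10->4, 16->5, 18->6, 20->7, 23->8, 25->9, 27->10, 33->11, 38->12
Step 2: Rank sum for X: R1 = 1 + 2 + 3 + 4 = 10.
Step 3: U_X = R1 - n1(n1+1)/2 = 10 - 4*5/2 = 10 - 10 = 0.
       U_Y = n1*n2 - U_X = 32 - 0 = 32.
Step 4: No ties, so the exact null distribution of U (based on enumerating the C(12,4) = 495 equally likely rank assignments) gives the two-sided p-value.
Step 5: p-value = 0.004040; compare to alpha = 0.05. reject H0.

U_X = 0, p = 0.004040, reject H0 at alpha = 0.05.


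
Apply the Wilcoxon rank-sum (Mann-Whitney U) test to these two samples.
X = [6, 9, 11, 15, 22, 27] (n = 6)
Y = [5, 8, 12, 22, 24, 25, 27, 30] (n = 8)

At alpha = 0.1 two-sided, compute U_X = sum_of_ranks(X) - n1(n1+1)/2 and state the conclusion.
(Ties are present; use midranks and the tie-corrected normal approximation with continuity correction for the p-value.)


Step 1: Combine and sort all 14 observations; assign midranks.
sorted (value, group): (5,Y), (6,X), (8,Y), (9,X), (11,X), (12,Y), (15,X), (22,X), (22,Y), (24,Y), (25,Y), (27,X), (27,Y), (30,Y)
ranks: 5->1, 6->2, 8->3, 9->4, 11->5, 12->6, 15->7, 22->8.5, 22->8.5, 24->10, 25->11, 27->12.5, 27->12.5, 30->14
Step 2: Rank sum for X: R1 = 2 + 4 + 5 + 7 + 8.5 + 12.5 = 39.
Step 3: U_X = R1 - n1(n1+1)/2 = 39 - 6*7/2 = 39 - 21 = 18.
       U_Y = n1*n2 - U_X = 48 - 18 = 30.
Step 4: Ties are present, so use the tie-corrected normal approximation (with continuity correction) for the p-value.
Step 5: p-value = 0.476705; compare to alpha = 0.1. fail to reject H0.

U_X = 18, p = 0.476705, fail to reject H0 at alpha = 0.1.


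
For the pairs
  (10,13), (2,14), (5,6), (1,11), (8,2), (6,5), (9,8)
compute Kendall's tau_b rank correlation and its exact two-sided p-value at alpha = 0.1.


Step 1: Enumerate the 21 unordered pairs (i,j) with i<j and classify each by sign(x_j-x_i) * sign(y_j-y_i).
  (1,2):dx=-8,dy=+1->D; (1,3):dx=-5,dy=-7->C; (1,4):dx=-9,dy=-2->C; (1,5):dx=-2,dy=-11->C
  (1,6):dx=-4,dy=-8->C; (1,7):dx=-1,dy=-5->C; (2,3):dx=+3,dy=-8->D; (2,4):dx=-1,dy=-3->C
  (2,5):dx=+6,dy=-12->D; (2,6):dx=+4,dy=-9->D; (2,7):dx=+7,dy=-6->D; (3,4):dx=-4,dy=+5->D
  (3,5):dx=+3,dy=-4->D; (3,6):dx=+1,dy=-1->D; (3,7):dx=+4,dy=+2->C; (4,5):dx=+7,dy=-9->D
  (4,6):dx=+5,dy=-6->D; (4,7):dx=+8,dy=-3->D; (5,6):dx=-2,dy=+3->D; (5,7):dx=+1,dy=+6->C
  (6,7):dx=+3,dy=+3->C
Step 2: C = 9, D = 12, total pairs = 21.
Step 3: tau = (C - D)/(n(n-1)/2) = (9 - 12)/21 = -0.142857.
Step 4: Exact two-sided p-value (enumerate n! = 5040 permutations of y under H0): p = 0.772619.
Step 5: alpha = 0.1. fail to reject H0.

tau_b = -0.1429 (C=9, D=12), p = 0.772619, fail to reject H0.


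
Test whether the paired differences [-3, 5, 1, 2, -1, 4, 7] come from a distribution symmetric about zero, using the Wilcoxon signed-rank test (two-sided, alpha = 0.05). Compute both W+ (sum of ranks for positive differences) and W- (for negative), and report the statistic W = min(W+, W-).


Step 1: Drop any zero differences (none here) and take |d_i|.
|d| = [3, 5, 1, 2, 1, 4, 7]
Step 2: Midrank |d_i| (ties get averaged ranks).
ranks: |3|->4, |5|->6, |1|->1.5, |2|->3, |1|->1.5, |4|->5, |7|->7
Step 3: Attach original signs; sum ranks with positive sign and with negative sign.
W+ = 6 + 1.5 + 3 + 5 + 7 = 22.5
W- = 4 + 1.5 = 5.5
(Check: W+ + W- = 28 should equal n(n+1)/2 = 28.)
Step 4: Test statistic W = min(W+, W-) = 5.5.
Step 5: Ties in |d|, so use the tie-corrected normal approximation.
        E[W] = n(n+1)/4 = 7*8/4 = 14.
        Tie groups: |d|=1 (t=2); sum(t^3 - t) = 6.
        Var[W] = n(n+1)(2n+1)/24 - sum(t^3-t)/48 = 840/24 - 6/48 = 34.875.
        z = (W - E[W]) / sqrt(Var[W]) = (5.5 - 14) / 5.9055 = -1.4393.
        Two-sided p = 2*Phi(z) = 0.150056.
Step 6: alpha = 0.05. fail to reject H0.

W+ = 22.5, W- = 5.5, W = min = 5.5, p = 0.150056, fail to reject H0.


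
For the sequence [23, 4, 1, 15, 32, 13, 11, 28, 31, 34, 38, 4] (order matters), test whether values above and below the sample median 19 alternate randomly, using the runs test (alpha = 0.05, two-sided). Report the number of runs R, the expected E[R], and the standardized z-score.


Step 1: Compute median = 19; label A = above, B = below.
Labels in order: ABBBABBAAAAB  (n_A = 6, n_B = 6)
Step 2: Count runs R = 6.
Step 3: Under H0 (random ordering), E[R] = 2*n_A*n_B/(n_A+n_B) + 1 = 2*6*6/12 + 1 = 7.0000.
        Var[R] = 2*n_A*n_B*(2*n_A*n_B - n_A - n_B) / ((n_A+n_B)^2 * (n_A+n_B-1)) = 4320/1584 = 2.7273.
        SD[R] = 1.6514.
Step 4: Continuity-corrected z = (R + 0.5 - E[R]) / SD[R] = (6 + 0.5 - 7.0000) / 1.6514 = -0.3028.
Step 5: Two-sided p-value via normal approximation = 2*(1 - Phi(|z|)) = 0.762069.
Step 6: alpha = 0.05. fail to reject H0.

R = 6, z = -0.3028, p = 0.762069, fail to reject H0.


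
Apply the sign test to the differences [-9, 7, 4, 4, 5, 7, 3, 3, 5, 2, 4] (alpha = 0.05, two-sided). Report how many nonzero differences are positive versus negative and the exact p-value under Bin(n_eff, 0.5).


Step 1: Discard zero differences. Original n = 11; n_eff = number of nonzero differences = 11.
Nonzero differences (with sign): -9, +7, +4, +4, +5, +7, +3, +3, +5, +2, +4
Step 2: Count signs: positive = 10, negative = 1.
Step 3: Under H0: P(positive) = 0.5, so the number of positives S ~ Bin(11, 0.5).
Step 4: Two-sided exact p-value = sum of Bin(11,0.5) probabilities at or below the observed probability = 0.011719.
Step 5: alpha = 0.05. reject H0.

n_eff = 11, pos = 10, neg = 1, p = 0.011719, reject H0.


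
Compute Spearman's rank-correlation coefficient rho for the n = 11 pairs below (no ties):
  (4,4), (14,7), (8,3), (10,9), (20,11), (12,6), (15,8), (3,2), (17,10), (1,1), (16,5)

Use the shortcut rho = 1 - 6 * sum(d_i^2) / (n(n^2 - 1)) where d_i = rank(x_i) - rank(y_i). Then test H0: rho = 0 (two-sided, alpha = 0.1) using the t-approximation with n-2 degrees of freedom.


Step 1: Rank x and y separately (midranks; no ties here).
rank(x): 4->3, 14->7, 8->4, 10->5, 20->11, 12->6, 15->8, 3->2, 17->10, 1->1, 16->9
rank(y): 4->4, 7->7, 3->3, 9->9, 11->11, 6->6, 8->8, 2->2, 10->10, 1->1, 5->5
Step 2: d_i = R_x(i) - R_y(i); compute d_i^2.
  (3-4)^2=1, (7-7)^2=0, (4-3)^2=1, (5-9)^2=16, (11-11)^2=0, (6-6)^2=0, (8-8)^2=0, (2-2)^2=0, (10-10)^2=0, (1-1)^2=0, (9-5)^2=16
sum(d^2) = 34.
Step 3: rho = 1 - 6*34 / (11*(11^2 - 1)) = 1 - 204/1320 = 0.845455.
Step 4: Under H0, t = rho * sqrt((n-2)/(1-rho^2)) = 4.7493 ~ t(9).
Step 5: Two-sided p-value from the t-distribution with 9 df = 0.001045.
Step 6: alpha = 0.1. reject H0.

rho = 0.8455, p = 0.001045, reject H0 at alpha = 0.1.


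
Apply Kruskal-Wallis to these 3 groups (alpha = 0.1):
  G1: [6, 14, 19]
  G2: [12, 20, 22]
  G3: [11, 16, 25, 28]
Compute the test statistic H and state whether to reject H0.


Step 1: Combine all N = 10 observations and assign midranks.
sorted (value, group, rank): (6,G1,1), (11,G3,2), (12,G2,3), (14,G1,4), (16,G3,5), (19,G1,6), (20,G2,7), (22,G2,8), (25,G3,9), (28,G3,10)
Step 2: Sum ranks within each group.
R_1 = 11 (n_1 = 3)
R_2 = 18 (n_2 = 3)
R_3 = 26 (n_3 = 4)
Step 3: H = 12/(N(N+1)) * sum(R_i^2/n_i) - 3(N+1)
     = 12/(10*11) * (11^2/3 + 18^2/3 + 26^2/4) - 3*11
     = 0.109091 * 317.333 - 33
     = 1.618182.
Step 4: No ties, so H is used without correction.
Step 5: Under H0, H ~ chi^2(2); p-value = 0.445263.
Step 6: alpha = 0.1. fail to reject H0.

H = 1.6182, df = 2, p = 0.445263, fail to reject H0.


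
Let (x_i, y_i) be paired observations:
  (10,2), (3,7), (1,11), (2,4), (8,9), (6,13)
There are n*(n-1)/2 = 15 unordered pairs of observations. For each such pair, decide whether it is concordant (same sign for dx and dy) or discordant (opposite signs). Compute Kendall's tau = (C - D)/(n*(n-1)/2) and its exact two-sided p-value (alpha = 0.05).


Step 1: Enumerate the 15 unordered pairs (i,j) with i<j and classify each by sign(x_j-x_i) * sign(y_j-y_i).
  (1,2):dx=-7,dy=+5->D; (1,3):dx=-9,dy=+9->D; (1,4):dx=-8,dy=+2->D; (1,5):dx=-2,dy=+7->D
  (1,6):dx=-4,dy=+11->D; (2,3):dx=-2,dy=+4->D; (2,4):dx=-1,dy=-3->C; (2,5):dx=+5,dy=+2->C
  (2,6):dx=+3,dy=+6->C; (3,4):dx=+1,dy=-7->D; (3,5):dx=+7,dy=-2->D; (3,6):dx=+5,dy=+2->C
  (4,5):dx=+6,dy=+5->C; (4,6):dx=+4,dy=+9->C; (5,6):dx=-2,dy=+4->D
Step 2: C = 6, D = 9, total pairs = 15.
Step 3: tau = (C - D)/(n(n-1)/2) = (6 - 9)/15 = -0.200000.
Step 4: Exact two-sided p-value (enumerate n! = 720 permutations of y under H0): p = 0.719444.
Step 5: alpha = 0.05. fail to reject H0.

tau_b = -0.2000 (C=6, D=9), p = 0.719444, fail to reject H0.


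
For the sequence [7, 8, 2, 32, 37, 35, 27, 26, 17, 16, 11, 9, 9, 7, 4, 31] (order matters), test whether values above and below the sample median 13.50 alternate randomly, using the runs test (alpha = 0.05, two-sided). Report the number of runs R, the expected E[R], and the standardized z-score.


Step 1: Compute median = 13.50; label A = above, B = below.
Labels in order: BBBAAAAAAABBBBBA  (n_A = 8, n_B = 8)
Step 2: Count runs R = 4.
Step 3: Under H0 (random ordering), E[R] = 2*n_A*n_B/(n_A+n_B) + 1 = 2*8*8/16 + 1 = 9.0000.
        Var[R] = 2*n_A*n_B*(2*n_A*n_B - n_A - n_B) / ((n_A+n_B)^2 * (n_A+n_B-1)) = 14336/3840 = 3.7333.
        SD[R] = 1.9322.
Step 4: Continuity-corrected z = (R + 0.5 - E[R]) / SD[R] = (4 + 0.5 - 9.0000) / 1.9322 = -2.3290.
Step 5: Two-sided p-value via normal approximation = 2*(1 - Phi(|z|)) = 0.019861.
Step 6: alpha = 0.05. reject H0.

R = 4, z = -2.3290, p = 0.019861, reject H0.


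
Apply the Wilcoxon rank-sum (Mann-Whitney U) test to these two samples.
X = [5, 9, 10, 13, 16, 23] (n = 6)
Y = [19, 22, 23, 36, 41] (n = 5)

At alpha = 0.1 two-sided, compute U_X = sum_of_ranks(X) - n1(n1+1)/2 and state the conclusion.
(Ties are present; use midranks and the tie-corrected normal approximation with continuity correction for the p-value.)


Step 1: Combine and sort all 11 observations; assign midranks.
sorted (value, group): (5,X), (9,X), (10,X), (13,X), (16,X), (19,Y), (22,Y), (23,X), (23,Y), (36,Y), (41,Y)
ranks: 5->1, 9->2, 10->3, 13->4, 16->5, 19->6, 22->7, 23->8.5, 23->8.5, 36->10, 41->11
Step 2: Rank sum for X: R1 = 1 + 2 + 3 + 4 + 5 + 8.5 = 23.5.
Step 3: U_X = R1 - n1(n1+1)/2 = 23.5 - 6*7/2 = 23.5 - 21 = 2.5.
       U_Y = n1*n2 - U_X = 30 - 2.5 = 27.5.
Step 4: Ties are present, so use the tie-corrected normal approximation (with continuity correction) for the p-value.
Step 5: p-value = 0.028100; compare to alpha = 0.1. reject H0.

U_X = 2.5, p = 0.028100, reject H0 at alpha = 0.1.


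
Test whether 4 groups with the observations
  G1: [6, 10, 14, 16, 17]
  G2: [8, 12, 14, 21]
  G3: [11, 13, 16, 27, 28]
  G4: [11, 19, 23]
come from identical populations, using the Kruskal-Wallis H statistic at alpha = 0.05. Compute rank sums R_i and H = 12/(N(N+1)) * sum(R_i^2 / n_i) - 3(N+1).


Step 1: Combine all N = 17 observations and assign midranks.
sorted (value, group, rank): (6,G1,1), (8,G2,2), (10,G1,3), (11,G3,4.5), (11,G4,4.5), (12,G2,6), (13,G3,7), (14,G1,8.5), (14,G2,8.5), (16,G1,10.5), (16,G3,10.5), (17,G1,12), (19,G4,13), (21,G2,14), (23,G4,15), (27,G3,16), (28,G3,17)
Step 2: Sum ranks within each group.
R_1 = 35 (n_1 = 5)
R_2 = 30.5 (n_2 = 4)
R_3 = 55 (n_3 = 5)
R_4 = 32.5 (n_4 = 3)
Step 3: H = 12/(N(N+1)) * sum(R_i^2/n_i) - 3(N+1)
     = 12/(17*18) * (35^2/5 + 30.5^2/4 + 55^2/5 + 32.5^2/3) - 3*18
     = 0.039216 * 1434.65 - 54
     = 2.260621.
Step 4: Ties present; correction factor C = 1 - 18/(17^3 - 17) = 0.996324. Corrected H = 2.260621 / 0.996324 = 2.268963.
Step 5: Under H0, H ~ chi^2(3); p-value = 0.518493.
Step 6: alpha = 0.05. fail to reject H0.

H = 2.2690, df = 3, p = 0.518493, fail to reject H0.


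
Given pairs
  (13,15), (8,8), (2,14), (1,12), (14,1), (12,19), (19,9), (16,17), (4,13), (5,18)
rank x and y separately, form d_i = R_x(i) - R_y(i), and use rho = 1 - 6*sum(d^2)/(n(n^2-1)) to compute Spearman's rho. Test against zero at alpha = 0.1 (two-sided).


Step 1: Rank x and y separately (midranks; no ties here).
rank(x): 13->7, 8->5, 2->2, 1->1, 14->8, 12->6, 19->10, 16->9, 4->3, 5->4
rank(y): 15->7, 8->2, 14->6, 12->4, 1->1, 19->10, 9->3, 17->8, 13->5, 18->9
Step 2: d_i = R_x(i) - R_y(i); compute d_i^2.
  (7-7)^2=0, (5-2)^2=9, (2-6)^2=16, (1-4)^2=9, (8-1)^2=49, (6-10)^2=16, (10-3)^2=49, (9-8)^2=1, (3-5)^2=4, (4-9)^2=25
sum(d^2) = 178.
Step 3: rho = 1 - 6*178 / (10*(10^2 - 1)) = 1 - 1068/990 = -0.078788.
Step 4: Under H0, t = rho * sqrt((n-2)/(1-rho^2)) = -0.2235 ~ t(8).
Step 5: Two-sided p-value from the t-distribution with 8 df = 0.828717.
Step 6: alpha = 0.1. fail to reject H0.

rho = -0.0788, p = 0.828717, fail to reject H0 at alpha = 0.1.


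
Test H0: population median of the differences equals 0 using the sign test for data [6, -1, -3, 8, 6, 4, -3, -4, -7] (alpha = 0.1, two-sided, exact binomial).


Step 1: Discard zero differences. Original n = 9; n_eff = number of nonzero differences = 9.
Nonzero differences (with sign): +6, -1, -3, +8, +6, +4, -3, -4, -7
Step 2: Count signs: positive = 4, negative = 5.
Step 3: Under H0: P(positive) = 0.5, so the number of positives S ~ Bin(9, 0.5).
Step 4: Two-sided exact p-value = sum of Bin(9,0.5) probabilities at or below the observed probability = 1.000000.
Step 5: alpha = 0.1. fail to reject H0.

n_eff = 9, pos = 4, neg = 5, p = 1.000000, fail to reject H0.


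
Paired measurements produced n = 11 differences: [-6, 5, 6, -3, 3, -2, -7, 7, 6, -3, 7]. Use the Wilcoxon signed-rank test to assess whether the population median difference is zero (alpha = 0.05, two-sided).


Step 1: Drop any zero differences (none here) and take |d_i|.
|d| = [6, 5, 6, 3, 3, 2, 7, 7, 6, 3, 7]
Step 2: Midrank |d_i| (ties get averaged ranks).
ranks: |6|->7, |5|->5, |6|->7, |3|->3, |3|->3, |2|->1, |7|->10, |7|->10, |6|->7, |3|->3, |7|->10
Step 3: Attach original signs; sum ranks with positive sign and with negative sign.
W+ = 5 + 7 + 3 + 10 + 7 + 10 = 42
W- = 7 + 3 + 1 + 10 + 3 = 24
(Check: W+ + W- = 66 should equal n(n+1)/2 = 66.)
Step 4: Test statistic W = min(W+, W-) = 24.
Step 5: Ties in |d|, so use the tie-corrected normal approximation.
        E[W] = n(n+1)/4 = 11*12/4 = 33.
        Tie groups: |d|=3 (t=3), |d|=6 (t=3), |d|=7 (t=3); sum(t^3 - t) = 72.
        Var[W] = n(n+1)(2n+1)/24 - sum(t^3-t)/48 = 3036/24 - 72/48 = 125.
        z = (W - E[W]) / sqrt(Var[W]) = (24 - 33) / 11.1803 = -0.8050.
        Two-sided p = 2*Phi(z) = 0.420829.
Step 6: alpha = 0.05. fail to reject H0.

W+ = 42, W- = 24, W = min = 24, p = 0.420829, fail to reject H0.


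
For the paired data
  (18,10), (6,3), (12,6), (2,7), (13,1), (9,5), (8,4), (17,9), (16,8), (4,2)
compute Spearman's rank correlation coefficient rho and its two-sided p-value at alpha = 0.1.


Step 1: Rank x and y separately (midranks; no ties here).
rank(x): 18->10, 6->3, 12->6, 2->1, 13->7, 9->5, 8->4, 17->9, 16->8, 4->2
rank(y): 10->10, 3->3, 6->6, 7->7, 1->1, 5->5, 4->4, 9->9, 8->8, 2->2
Step 2: d_i = R_x(i) - R_y(i); compute d_i^2.
  (10-10)^2=0, (3-3)^2=0, (6-6)^2=0, (1-7)^2=36, (7-1)^2=36, (5-5)^2=0, (4-4)^2=0, (9-9)^2=0, (8-8)^2=0, (2-2)^2=0
sum(d^2) = 72.
Step 3: rho = 1 - 6*72 / (10*(10^2 - 1)) = 1 - 432/990 = 0.563636.
Step 4: Under H0, t = rho * sqrt((n-2)/(1-rho^2)) = 1.9300 ~ t(8).
Step 5: Two-sided p-value from the t-distribution with 8 df = 0.089724.
Step 6: alpha = 0.1. reject H0.

rho = 0.5636, p = 0.089724, reject H0 at alpha = 0.1.


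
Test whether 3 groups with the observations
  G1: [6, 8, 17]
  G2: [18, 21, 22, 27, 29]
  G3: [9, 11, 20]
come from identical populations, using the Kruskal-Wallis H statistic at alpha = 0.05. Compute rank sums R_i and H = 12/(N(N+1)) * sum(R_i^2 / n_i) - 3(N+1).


Step 1: Combine all N = 11 observations and assign midranks.
sorted (value, group, rank): (6,G1,1), (8,G1,2), (9,G3,3), (11,G3,4), (17,G1,5), (18,G2,6), (20,G3,7), (21,G2,8), (22,G2,9), (27,G2,10), (29,G2,11)
Step 2: Sum ranks within each group.
R_1 = 8 (n_1 = 3)
R_2 = 44 (n_2 = 5)
R_3 = 14 (n_3 = 3)
Step 3: H = 12/(N(N+1)) * sum(R_i^2/n_i) - 3(N+1)
     = 12/(11*12) * (8^2/3 + 44^2/5 + 14^2/3) - 3*12
     = 0.090909 * 473.867 - 36
     = 7.078788.
Step 4: No ties, so H is used without correction.
Step 5: Under H0, H ~ chi^2(2); p-value = 0.029031.
Step 6: alpha = 0.05. reject H0.

H = 7.0788, df = 2, p = 0.029031, reject H0.


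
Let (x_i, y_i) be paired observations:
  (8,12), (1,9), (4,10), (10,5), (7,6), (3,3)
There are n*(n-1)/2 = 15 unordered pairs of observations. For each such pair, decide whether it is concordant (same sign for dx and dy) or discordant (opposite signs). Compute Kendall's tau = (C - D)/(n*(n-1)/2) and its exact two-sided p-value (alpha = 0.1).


Step 1: Enumerate the 15 unordered pairs (i,j) with i<j and classify each by sign(x_j-x_i) * sign(y_j-y_i).
  (1,2):dx=-7,dy=-3->C; (1,3):dx=-4,dy=-2->C; (1,4):dx=+2,dy=-7->D; (1,5):dx=-1,dy=-6->C
  (1,6):dx=-5,dy=-9->C; (2,3):dx=+3,dy=+1->C; (2,4):dx=+9,dy=-4->D; (2,5):dx=+6,dy=-3->D
  (2,6):dx=+2,dy=-6->D; (3,4):dx=+6,dy=-5->D; (3,5):dx=+3,dy=-4->D; (3,6):dx=-1,dy=-7->C
  (4,5):dx=-3,dy=+1->D; (4,6):dx=-7,dy=-2->C; (5,6):dx=-4,dy=-3->C
Step 2: C = 8, D = 7, total pairs = 15.
Step 3: tau = (C - D)/(n(n-1)/2) = (8 - 7)/15 = 0.066667.
Step 4: Exact two-sided p-value (enumerate n! = 720 permutations of y under H0): p = 1.000000.
Step 5: alpha = 0.1. fail to reject H0.

tau_b = 0.0667 (C=8, D=7), p = 1.000000, fail to reject H0.


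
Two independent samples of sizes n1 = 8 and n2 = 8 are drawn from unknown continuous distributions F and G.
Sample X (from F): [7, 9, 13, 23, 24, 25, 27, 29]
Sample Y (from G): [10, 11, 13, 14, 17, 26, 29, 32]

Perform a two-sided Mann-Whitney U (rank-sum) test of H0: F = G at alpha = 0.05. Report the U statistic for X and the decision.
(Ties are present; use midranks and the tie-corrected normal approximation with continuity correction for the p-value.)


Step 1: Combine and sort all 16 observations; assign midranks.
sorted (value, group): (7,X), (9,X), (10,Y), (11,Y), (13,X), (13,Y), (14,Y), (17,Y), (23,X), (24,X), (25,X), (26,Y), (27,X), (29,X), (29,Y), (32,Y)
ranks: 7->1, 9->2, 10->3, 11->4, 13->5.5, 13->5.5, 14->7, 17->8, 23->9, 24->10, 25->11, 26->12, 27->13, 29->14.5, 29->14.5, 32->16
Step 2: Rank sum for X: R1 = 1 + 2 + 5.5 + 9 + 10 + 11 + 13 + 14.5 = 66.
Step 3: U_X = R1 - n1(n1+1)/2 = 66 - 8*9/2 = 66 - 36 = 30.
       U_Y = n1*n2 - U_X = 64 - 30 = 34.
Step 4: Ties are present, so use the tie-corrected normal approximation (with continuity correction) for the p-value.
Step 5: p-value = 0.874643; compare to alpha = 0.05. fail to reject H0.

U_X = 30, p = 0.874643, fail to reject H0 at alpha = 0.05.


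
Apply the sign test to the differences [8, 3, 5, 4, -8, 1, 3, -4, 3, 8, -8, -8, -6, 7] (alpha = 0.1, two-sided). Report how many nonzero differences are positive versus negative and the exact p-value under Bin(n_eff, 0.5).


Step 1: Discard zero differences. Original n = 14; n_eff = number of nonzero differences = 14.
Nonzero differences (with sign): +8, +3, +5, +4, -8, +1, +3, -4, +3, +8, -8, -8, -6, +7
Step 2: Count signs: positive = 9, negative = 5.
Step 3: Under H0: P(positive) = 0.5, so the number of positives S ~ Bin(14, 0.5).
Step 4: Two-sided exact p-value = sum of Bin(14,0.5) probabilities at or below the observed probability = 0.423950.
Step 5: alpha = 0.1. fail to reject H0.

n_eff = 14, pos = 9, neg = 5, p = 0.423950, fail to reject H0.


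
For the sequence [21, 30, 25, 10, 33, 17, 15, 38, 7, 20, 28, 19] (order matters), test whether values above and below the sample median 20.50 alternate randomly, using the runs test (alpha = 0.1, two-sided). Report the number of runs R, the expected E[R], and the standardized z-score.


Step 1: Compute median = 20.50; label A = above, B = below.
Labels in order: AAABABBABBAB  (n_A = 6, n_B = 6)
Step 2: Count runs R = 8.
Step 3: Under H0 (random ordering), E[R] = 2*n_A*n_B/(n_A+n_B) + 1 = 2*6*6/12 + 1 = 7.0000.
        Var[R] = 2*n_A*n_B*(2*n_A*n_B - n_A - n_B) / ((n_A+n_B)^2 * (n_A+n_B-1)) = 4320/1584 = 2.7273.
        SD[R] = 1.6514.
Step 4: Continuity-corrected z = (R - 0.5 - E[R]) / SD[R] = (8 - 0.5 - 7.0000) / 1.6514 = 0.3028.
Step 5: Two-sided p-value via normal approximation = 2*(1 - Phi(|z|)) = 0.762069.
Step 6: alpha = 0.1. fail to reject H0.

R = 8, z = 0.3028, p = 0.762069, fail to reject H0.


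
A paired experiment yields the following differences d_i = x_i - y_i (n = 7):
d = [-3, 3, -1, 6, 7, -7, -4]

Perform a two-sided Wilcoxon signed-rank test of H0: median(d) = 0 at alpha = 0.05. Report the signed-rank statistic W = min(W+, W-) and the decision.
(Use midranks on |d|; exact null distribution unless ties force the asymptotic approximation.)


Step 1: Drop any zero differences (none here) and take |d_i|.
|d| = [3, 3, 1, 6, 7, 7, 4]
Step 2: Midrank |d_i| (ties get averaged ranks).
ranks: |3|->2.5, |3|->2.5, |1|->1, |6|->5, |7|->6.5, |7|->6.5, |4|->4
Step 3: Attach original signs; sum ranks with positive sign and with negative sign.
W+ = 2.5 + 5 + 6.5 = 14
W- = 2.5 + 1 + 6.5 + 4 = 14
(Check: W+ + W- = 28 should equal n(n+1)/2 = 28.)
Step 4: Test statistic W = min(W+, W-) = 14.
Step 5: Ties in |d|, so use the tie-corrected normal approximation.
        E[W] = n(n+1)/4 = 7*8/4 = 14.
        Tie groups: |d|=3 (t=2), |d|=7 (t=2); sum(t^3 - t) = 12.
        Var[W] = n(n+1)(2n+1)/24 - sum(t^3-t)/48 = 840/24 - 12/48 = 34.75.
        z = (W - E[W]) / sqrt(Var[W]) = (14 - 14) / 5.8949 = 0.0000.
        Two-sided p = 2*Phi(z) = 1.000000.
Step 6: alpha = 0.05. fail to reject H0.

W+ = 14, W- = 14, W = min = 14, p = 1.000000, fail to reject H0.


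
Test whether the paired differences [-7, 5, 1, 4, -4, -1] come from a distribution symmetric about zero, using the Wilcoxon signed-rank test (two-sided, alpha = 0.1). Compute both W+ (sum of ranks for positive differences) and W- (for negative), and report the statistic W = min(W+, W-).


Step 1: Drop any zero differences (none here) and take |d_i|.
|d| = [7, 5, 1, 4, 4, 1]
Step 2: Midrank |d_i| (ties get averaged ranks).
ranks: |7|->6, |5|->5, |1|->1.5, |4|->3.5, |4|->3.5, |1|->1.5
Step 3: Attach original signs; sum ranks with positive sign and with negative sign.
W+ = 5 + 1.5 + 3.5 = 10
W- = 6 + 3.5 + 1.5 = 11
(Check: W+ + W- = 21 should equal n(n+1)/2 = 21.)
Step 4: Test statistic W = min(W+, W-) = 10.
Step 5: Ties in |d|, so use the tie-corrected normal approximation.
        E[W] = n(n+1)/4 = 6*7/4 = 10.5.
        Tie groups: |d|=1 (t=2), |d|=4 (t=2); sum(t^3 - t) = 12.
        Var[W] = n(n+1)(2n+1)/24 - sum(t^3-t)/48 = 546/24 - 12/48 = 22.5.
        z = (W - E[W]) / sqrt(Var[W]) = (10 - 10.5) / 4.7434 = -0.1054.
        Two-sided p = 2*Phi(z) = 0.916051.
Step 6: alpha = 0.1. fail to reject H0.

W+ = 10, W- = 11, W = min = 10, p = 0.916051, fail to reject H0.


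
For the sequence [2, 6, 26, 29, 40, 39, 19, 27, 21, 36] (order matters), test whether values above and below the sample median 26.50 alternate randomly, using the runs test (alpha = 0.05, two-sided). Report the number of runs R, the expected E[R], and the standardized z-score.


Step 1: Compute median = 26.50; label A = above, B = below.
Labels in order: BBBAAABABA  (n_A = 5, n_B = 5)
Step 2: Count runs R = 6.
Step 3: Under H0 (random ordering), E[R] = 2*n_A*n_B/(n_A+n_B) + 1 = 2*5*5/10 + 1 = 6.0000.
        Var[R] = 2*n_A*n_B*(2*n_A*n_B - n_A - n_B) / ((n_A+n_B)^2 * (n_A+n_B-1)) = 2000/900 = 2.2222.
        SD[R] = 1.4907.
Step 4: R = E[R], so z = 0 with no continuity correction.
Step 5: Two-sided p-value via normal approximation = 2*(1 - Phi(|z|)) = 1.000000.
Step 6: alpha = 0.05. fail to reject H0.

R = 6, z = 0.0000, p = 1.000000, fail to reject H0.


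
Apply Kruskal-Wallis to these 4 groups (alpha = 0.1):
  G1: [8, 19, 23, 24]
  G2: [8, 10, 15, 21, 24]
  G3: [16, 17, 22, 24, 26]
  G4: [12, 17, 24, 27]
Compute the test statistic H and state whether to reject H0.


Step 1: Combine all N = 18 observations and assign midranks.
sorted (value, group, rank): (8,G1,1.5), (8,G2,1.5), (10,G2,3), (12,G4,4), (15,G2,5), (16,G3,6), (17,G3,7.5), (17,G4,7.5), (19,G1,9), (21,G2,10), (22,G3,11), (23,G1,12), (24,G1,14.5), (24,G2,14.5), (24,G3,14.5), (24,G4,14.5), (26,G3,17), (27,G4,18)
Step 2: Sum ranks within each group.
R_1 = 37 (n_1 = 4)
R_2 = 34 (n_2 = 5)
R_3 = 56 (n_3 = 5)
R_4 = 44 (n_4 = 4)
Step 3: H = 12/(N(N+1)) * sum(R_i^2/n_i) - 3(N+1)
     = 12/(18*19) * (37^2/4 + 34^2/5 + 56^2/5 + 44^2/4) - 3*19
     = 0.035088 * 1684.65 - 57
     = 2.110526.
Step 4: Ties present; correction factor C = 1 - 72/(18^3 - 18) = 0.987616. Corrected H = 2.110526 / 0.987616 = 2.136991.
Step 5: Under H0, H ~ chi^2(3); p-value = 0.544466.
Step 6: alpha = 0.1. fail to reject H0.

H = 2.1370, df = 3, p = 0.544466, fail to reject H0.


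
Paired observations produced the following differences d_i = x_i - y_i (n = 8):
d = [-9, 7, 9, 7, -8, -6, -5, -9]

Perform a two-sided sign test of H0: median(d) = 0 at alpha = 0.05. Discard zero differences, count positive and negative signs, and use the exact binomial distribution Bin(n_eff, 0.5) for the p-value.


Step 1: Discard zero differences. Original n = 8; n_eff = number of nonzero differences = 8.
Nonzero differences (with sign): -9, +7, +9, +7, -8, -6, -5, -9
Step 2: Count signs: positive = 3, negative = 5.
Step 3: Under H0: P(positive) = 0.5, so the number of positives S ~ Bin(8, 0.5).
Step 4: Two-sided exact p-value = sum of Bin(8,0.5) probabilities at or below the observed probability = 0.726562.
Step 5: alpha = 0.05. fail to reject H0.

n_eff = 8, pos = 3, neg = 5, p = 0.726562, fail to reject H0.


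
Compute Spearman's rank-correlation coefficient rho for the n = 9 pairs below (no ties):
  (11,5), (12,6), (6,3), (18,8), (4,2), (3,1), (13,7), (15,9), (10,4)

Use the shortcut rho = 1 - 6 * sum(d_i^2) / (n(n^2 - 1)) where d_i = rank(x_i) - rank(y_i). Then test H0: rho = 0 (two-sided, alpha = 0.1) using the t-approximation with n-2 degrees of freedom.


Step 1: Rank x and y separately (midranks; no ties here).
rank(x): 11->5, 12->6, 6->3, 18->9, 4->2, 3->1, 13->7, 15->8, 10->4
rank(y): 5->5, 6->6, 3->3, 8->8, 2->2, 1->1, 7->7, 9->9, 4->4
Step 2: d_i = R_x(i) - R_y(i); compute d_i^2.
  (5-5)^2=0, (6-6)^2=0, (3-3)^2=0, (9-8)^2=1, (2-2)^2=0, (1-1)^2=0, (7-7)^2=0, (8-9)^2=1, (4-4)^2=0
sum(d^2) = 2.
Step 3: rho = 1 - 6*2 / (9*(9^2 - 1)) = 1 - 12/720 = 0.983333.
Step 4: Under H0, t = rho * sqrt((n-2)/(1-rho^2)) = 14.3096 ~ t(7).
Step 5: Two-sided p-value from the t-distribution with 7 df = 0.000002.
Step 6: alpha = 0.1. reject H0.

rho = 0.9833, p = 0.000002, reject H0 at alpha = 0.1.


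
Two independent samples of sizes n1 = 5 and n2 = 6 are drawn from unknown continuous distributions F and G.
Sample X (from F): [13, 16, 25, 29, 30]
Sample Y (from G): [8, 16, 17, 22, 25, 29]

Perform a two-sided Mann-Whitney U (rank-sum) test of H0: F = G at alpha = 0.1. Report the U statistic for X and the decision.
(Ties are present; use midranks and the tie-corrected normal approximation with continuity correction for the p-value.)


Step 1: Combine and sort all 11 observations; assign midranks.
sorted (value, group): (8,Y), (13,X), (16,X), (16,Y), (17,Y), (22,Y), (25,X), (25,Y), (29,X), (29,Y), (30,X)
ranks: 8->1, 13->2, 16->3.5, 16->3.5, 17->5, 22->6, 25->7.5, 25->7.5, 29->9.5, 29->9.5, 30->11
Step 2: Rank sum for X: R1 = 2 + 3.5 + 7.5 + 9.5 + 11 = 33.5.
Step 3: U_X = R1 - n1(n1+1)/2 = 33.5 - 5*6/2 = 33.5 - 15 = 18.5.
       U_Y = n1*n2 - U_X = 30 - 18.5 = 11.5.
Step 4: Ties are present, so use the tie-corrected normal approximation (with continuity correction) for the p-value.
Step 5: p-value = 0.581294; compare to alpha = 0.1. fail to reject H0.

U_X = 18.5, p = 0.581294, fail to reject H0 at alpha = 0.1.


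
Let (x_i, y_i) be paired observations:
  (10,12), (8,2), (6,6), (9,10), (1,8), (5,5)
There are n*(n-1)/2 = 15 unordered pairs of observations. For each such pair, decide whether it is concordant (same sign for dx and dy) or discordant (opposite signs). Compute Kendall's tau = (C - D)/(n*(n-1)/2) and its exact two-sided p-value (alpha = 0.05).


Step 1: Enumerate the 15 unordered pairs (i,j) with i<j and classify each by sign(x_j-x_i) * sign(y_j-y_i).
  (1,2):dx=-2,dy=-10->C; (1,3):dx=-4,dy=-6->C; (1,4):dx=-1,dy=-2->C; (1,5):dx=-9,dy=-4->C
  (1,6):dx=-5,dy=-7->C; (2,3):dx=-2,dy=+4->D; (2,4):dx=+1,dy=+8->C; (2,5):dx=-7,dy=+6->D
  (2,6):dx=-3,dy=+3->D; (3,4):dx=+3,dy=+4->C; (3,5):dx=-5,dy=+2->D; (3,6):dx=-1,dy=-1->C
  (4,5):dx=-8,dy=-2->C; (4,6):dx=-4,dy=-5->C; (5,6):dx=+4,dy=-3->D
Step 2: C = 10, D = 5, total pairs = 15.
Step 3: tau = (C - D)/(n(n-1)/2) = (10 - 5)/15 = 0.333333.
Step 4: Exact two-sided p-value (enumerate n! = 720 permutations of y under H0): p = 0.469444.
Step 5: alpha = 0.05. fail to reject H0.

tau_b = 0.3333 (C=10, D=5), p = 0.469444, fail to reject H0.


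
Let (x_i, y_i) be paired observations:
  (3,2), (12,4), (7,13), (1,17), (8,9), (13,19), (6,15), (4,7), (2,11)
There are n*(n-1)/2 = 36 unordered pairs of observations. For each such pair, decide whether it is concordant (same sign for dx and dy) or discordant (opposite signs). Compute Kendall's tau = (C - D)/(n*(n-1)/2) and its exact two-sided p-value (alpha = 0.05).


Step 1: Enumerate the 36 unordered pairs (i,j) with i<j and classify each by sign(x_j-x_i) * sign(y_j-y_i).
  (1,2):dx=+9,dy=+2->C; (1,3):dx=+4,dy=+11->C; (1,4):dx=-2,dy=+15->D; (1,5):dx=+5,dy=+7->C
  (1,6):dx=+10,dy=+17->C; (1,7):dx=+3,dy=+13->C; (1,8):dx=+1,dy=+5->C; (1,9):dx=-1,dy=+9->D
  (2,3):dx=-5,dy=+9->D; (2,4):dx=-11,dy=+13->D; (2,5):dx=-4,dy=+5->D; (2,6):dx=+1,dy=+15->C
  (2,7):dx=-6,dy=+11->D; (2,8):dx=-8,dy=+3->D; (2,9):dx=-10,dy=+7->D; (3,4):dx=-6,dy=+4->D
  (3,5):dx=+1,dy=-4->D; (3,6):dx=+6,dy=+6->C; (3,7):dx=-1,dy=+2->D; (3,8):dx=-3,dy=-6->C
  (3,9):dx=-5,dy=-2->C; (4,5):dx=+7,dy=-8->D; (4,6):dx=+12,dy=+2->C; (4,7):dx=+5,dy=-2->D
  (4,8):dx=+3,dy=-10->D; (4,9):dx=+1,dy=-6->D; (5,6):dx=+5,dy=+10->C; (5,7):dx=-2,dy=+6->D
  (5,8):dx=-4,dy=-2->C; (5,9):dx=-6,dy=+2->D; (6,7):dx=-7,dy=-4->C; (6,8):dx=-9,dy=-12->C
  (6,9):dx=-11,dy=-8->C; (7,8):dx=-2,dy=-8->C; (7,9):dx=-4,dy=-4->C; (8,9):dx=-2,dy=+4->D
Step 2: C = 18, D = 18, total pairs = 36.
Step 3: tau = (C - D)/(n(n-1)/2) = (18 - 18)/36 = 0.000000.
Step 4: Exact two-sided p-value (enumerate n! = 362880 permutations of y under H0): p = 1.000000.
Step 5: alpha = 0.05. fail to reject H0.

tau_b = 0.0000 (C=18, D=18), p = 1.000000, fail to reject H0.
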